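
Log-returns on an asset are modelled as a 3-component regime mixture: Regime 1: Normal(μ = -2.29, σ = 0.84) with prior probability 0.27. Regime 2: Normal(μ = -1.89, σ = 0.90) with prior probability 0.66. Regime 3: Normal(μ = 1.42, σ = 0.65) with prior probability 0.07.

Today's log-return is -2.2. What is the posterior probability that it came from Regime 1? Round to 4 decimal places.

0.3162

The responsibility of component k is P(Z=k) f_k(x) divided by Σ_j P(Z=j) f_j(x).
Evaluate each component's likelihood at the observed value:
  f_1 = 0.472213
  f_2 = 0.417739
  f_3 = 1.1295e-07
Unnormalised posteriors:
  P(Z=1)·f_1 = 0.27 × 0.472213 = 0.127498
  P(Z=2)·f_2 = 0.66 × 0.417739 = 0.275708
  P(Z=3)·f_3 = 0.07 × 1.1295e-07 = 7.90649e-09
Normaliser: 0.127498 + 0.275708 + 7.90649e-09 = 0.403205
So the posterior for Regime 1 is 0.127498 / 0.403205 ≈ 0.3162.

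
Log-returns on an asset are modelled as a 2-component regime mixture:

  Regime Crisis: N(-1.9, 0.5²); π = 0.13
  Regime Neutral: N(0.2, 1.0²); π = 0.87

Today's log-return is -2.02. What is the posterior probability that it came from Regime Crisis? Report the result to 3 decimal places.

The responsibility of component k is w_k f_k(x) divided by Σ_j w_j f_j(x).
Component likelihoods at x = -2.02:
  p_Crisis = 0.775233
  p_Neutral = 0.0339408
Weight by the priors:
  w_Crisis·p_Crisis = 0.13 × 0.775233 = 0.10078
  w_Neutral·p_Neutral = 0.87 × 0.0339408 = 0.0295285
Denominator: 0.10078 + 0.0295285 = 0.130309
Responsibility of Regime Crisis: 0.10078 / 0.130309 ≈ 0.773

0.773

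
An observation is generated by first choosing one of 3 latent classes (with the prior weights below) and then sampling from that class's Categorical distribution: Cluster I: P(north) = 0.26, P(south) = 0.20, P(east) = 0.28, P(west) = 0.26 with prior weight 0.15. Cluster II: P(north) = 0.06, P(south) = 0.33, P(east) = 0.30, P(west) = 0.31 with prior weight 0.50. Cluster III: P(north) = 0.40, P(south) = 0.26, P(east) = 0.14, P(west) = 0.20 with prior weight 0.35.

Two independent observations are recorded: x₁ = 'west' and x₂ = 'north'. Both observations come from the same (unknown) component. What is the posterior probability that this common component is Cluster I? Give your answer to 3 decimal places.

Posterior ∝ prior × likelihood, so P(k | x) ∝ π_k f_k(x); normalise over all components.
Since both observations come from the same component, the likelihood for component k is f_k(x₁)·f_k(x₂).
  L_I = [P(west | comp) = 0.26] × [0.26] = 0.0676
  L_II = [P(west | comp) = 0.31] × [0.06] = 0.0186
  L_III = [P(west | comp) = 0.20] × [0.4] = 0.08
Weight by the priors:
  π_I·L_I = 0.15 × 0.0676 = 0.01014
  π_II·L_II = 0.50 × 0.0186 = 0.0093
  π_III·L_III = 0.35 × 0.08 = 0.028
Evidence: 0.01014 + 0.0093 + 0.028 = 0.04744
So the posterior for Cluster I is 0.01014 / 0.04744 ≈ 0.214.

0.214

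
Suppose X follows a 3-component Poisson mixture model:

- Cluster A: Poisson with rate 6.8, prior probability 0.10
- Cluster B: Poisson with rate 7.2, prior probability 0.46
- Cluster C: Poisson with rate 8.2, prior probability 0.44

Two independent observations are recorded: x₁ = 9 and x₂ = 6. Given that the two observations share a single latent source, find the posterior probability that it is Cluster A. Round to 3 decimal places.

Apply Bayes' rule: the posterior for each component is proportional to its prior times its likelihood at x.
Since both observations come from the same component, the likelihood for component k is f_k(x₁)·f_k(x₂).
  L_A = [e^(−6.8)·6.8^9/9! = 0.0954146] × [0.152939] = 0.0145926
  L_B = [e^(−7.2)·7.2^9/9! = 0.106982] × [0.144458] = 0.0154544
  L_C = [e^(−8.2)·8.2^9/9! = 0.126866] × [0.115967] = 0.0147124
Prior × likelihood for each component:
  w_A·L_A = 0.10 × 0.0145926 = 0.00145926
  w_B·L_B = 0.46 × 0.0154544 = 0.00710901
  w_C·L_C = 0.44 × 0.0147124 = 0.00647344
Sum: 0.00145926 + 0.00710901 + 0.00647344 = 0.0150417
P(Cluster A | x) = 0.00145926 / 0.0150417 ≈ 0.097

0.097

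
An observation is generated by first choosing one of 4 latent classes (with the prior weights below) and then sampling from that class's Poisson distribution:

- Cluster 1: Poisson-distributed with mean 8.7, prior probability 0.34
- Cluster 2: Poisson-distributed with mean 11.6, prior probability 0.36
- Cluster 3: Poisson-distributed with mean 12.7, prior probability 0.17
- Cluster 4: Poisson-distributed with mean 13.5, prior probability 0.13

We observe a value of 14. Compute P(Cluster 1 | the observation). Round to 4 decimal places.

0.1320

P(component k | x) = P(Z=k)·f_k(x) / marginal(x), where marginal(x) = Σ_j P(Z=j)·f_j(x).
Poisson probabilities:
  f_1 = e^(−8.7)·8.7^14/14! = 0.0271956
  f_2 = e^(−11.6)·11.6^14/14! = 0.0839823
  f_3 = e^(−12.7)·12.7^14/14! = 0.0993811
  f_4 = e^(−13.5)·13.5^14/14! = 0.105024
Multiply by the mixture weights:
  P(Z=1)·f_1 = 0.34 × 0.0271956 = 0.00924652
  P(Z=2)·f_2 = 0.36 × 0.0839823 = 0.0302336
  P(Z=3)·f_3 = 0.17 × 0.0993811 = 0.0168948
  P(Z=4)·f_4 = 0.13 × 0.105024 = 0.0136531
Evidence: 0.00924652 + 0.0302336 + 0.0168948 + 0.0136531 = 0.070028
P(Cluster 1 | 14) = 0.00924652 / 0.070028 ≈ 0.1320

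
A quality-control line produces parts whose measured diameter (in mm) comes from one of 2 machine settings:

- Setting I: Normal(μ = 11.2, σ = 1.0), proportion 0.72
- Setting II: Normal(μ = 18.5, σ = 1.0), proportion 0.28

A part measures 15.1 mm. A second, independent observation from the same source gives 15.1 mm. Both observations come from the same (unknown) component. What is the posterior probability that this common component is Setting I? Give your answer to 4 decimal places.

P(component k | x) = π_k·f_k(x) / marginal(x), where marginal(x) = Σ_j π_j·f_j(x).
Since both observations come from the same component, the likelihood for component k is f_k(x₁)·f_k(x₂).
  L_I = [0.000198655] × [0.000198655] = 3.9464e-08
  L_II = [0.00123222] × [0.00123222] = 1.51836e-06
Unnormalised posteriors:
  π_I·L_I = 0.72 × 3.9464e-08 = 2.84141e-08
  π_II·L_II = 0.28 × 1.51836e-06 = 4.25142e-07
Evidence: 2.84141e-08 + 4.25142e-07 = 4.53556e-07
Responsibility of Setting I: 2.84141e-08 / 4.53556e-07 ≈ 0.0626

0.0626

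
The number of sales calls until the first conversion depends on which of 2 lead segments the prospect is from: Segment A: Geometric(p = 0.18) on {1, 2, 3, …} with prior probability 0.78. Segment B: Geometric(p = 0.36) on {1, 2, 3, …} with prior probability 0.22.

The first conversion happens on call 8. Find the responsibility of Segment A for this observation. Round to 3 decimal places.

Posterior ∝ prior × likelihood, so P(k | x) ∝ π_k f_k(x); normalise over all components.
Geometric probabilities:
  f_A = 0.18·(1−0.18)^7 = 0.18·0.249285 = 0.0448714
  f_B = 0.36·(1−0.36)^7 = 0.36·0.0439805 = 0.015833
Multiply by the mixture weights:
  π_A·f_A = 0.78 × 0.0448714 = 0.0349997
  π_B·f_B = 0.22 × 0.015833 = 0.00348325
Sum: 0.0349997 + 0.00348325 = 0.0384829
So the posterior for Segment A is 0.0349997 / 0.0384829 ≈ 0.909.

0.909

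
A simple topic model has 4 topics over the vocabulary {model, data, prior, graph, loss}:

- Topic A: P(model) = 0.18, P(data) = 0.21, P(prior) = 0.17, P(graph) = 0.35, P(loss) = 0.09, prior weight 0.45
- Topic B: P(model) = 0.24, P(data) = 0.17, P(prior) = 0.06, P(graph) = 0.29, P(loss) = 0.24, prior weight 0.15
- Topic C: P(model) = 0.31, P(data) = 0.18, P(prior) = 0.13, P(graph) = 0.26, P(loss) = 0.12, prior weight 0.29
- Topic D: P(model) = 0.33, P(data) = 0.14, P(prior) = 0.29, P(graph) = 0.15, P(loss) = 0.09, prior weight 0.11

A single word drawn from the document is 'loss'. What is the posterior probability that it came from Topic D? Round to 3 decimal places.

0.082

By Bayes' theorem, P(k | x) = w_k f_k(x) / Σ_j w_j f_j(x).
Evaluate each component's likelihood at the observed value:
  L_A = P(loss | comp) = 0.09
  L_B = P(loss | comp) = 0.24
  L_C = P(loss | comp) = 0.12
  L_D = P(loss | comp) = 0.09
Weight by the priors:
  w_A·L_A = 0.45 × 0.09 = 0.0405
  w_B·L_B = 0.15 × 0.24 = 0.036
  w_C·L_C = 0.29 × 0.12 = 0.0348
  w_D·L_D = 0.11 × 0.09 = 0.0099
Marginal: 0.0405 + 0.036 + 0.0348 + 0.0099 = 0.1212
So the posterior for Topic D is 0.0099 / 0.1212 ≈ 0.082.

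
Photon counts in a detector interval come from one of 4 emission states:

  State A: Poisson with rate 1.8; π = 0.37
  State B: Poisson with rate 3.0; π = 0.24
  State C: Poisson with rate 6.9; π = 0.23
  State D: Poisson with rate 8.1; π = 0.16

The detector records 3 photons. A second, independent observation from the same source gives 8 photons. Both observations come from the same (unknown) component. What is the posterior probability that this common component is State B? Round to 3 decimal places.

0.162

By Bayes' theorem, P(k | x) = P(Z=k) f_k(x) / Σ_j P(Z=j) f_j(x).
Since both observations come from the same component, the likelihood for component k is f_k(x₁)·f_k(x₂).
  L_A = [0.160671] × [0.000451783] = 7.25881e-05
  L_B = [0.224042] × [0.00810151] = 0.00181508
  L_C = [0.0551778] × [0.128422] = 0.00708605
  L_D = [0.0268855] × [0.1395] = 0.00375053
Multiply by the mixture weights:
  P(Z=A)·L_A = 0.37 × 7.25881e-05 = 2.68576e-05
  P(Z=B)·L_B = 0.24 × 0.00181508 = 0.000435619
  P(Z=C)·L_C = 0.23 × 0.00708605 = 0.00162979
  P(Z=D)·L_D = 0.16 × 0.00375053 = 0.000600085
Evidence: 2.68576e-05 + 0.000435619 + 0.00162979 + 0.000600085 = 0.00269235
P(State B | x₁, x₂) = 0.000435619 / 0.00269235 ≈ 0.162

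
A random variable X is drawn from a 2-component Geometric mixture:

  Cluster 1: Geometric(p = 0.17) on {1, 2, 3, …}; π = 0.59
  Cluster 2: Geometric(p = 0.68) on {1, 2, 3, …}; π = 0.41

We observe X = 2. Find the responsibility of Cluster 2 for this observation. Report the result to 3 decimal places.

0.517

Apply Bayes' rule: the posterior for each component is proportional to its prior times its likelihood at x.
Evaluate each component's likelihood at the observed value:
  f_1 = 0.1411
  f_2 = 0.2176
Unnormalised posteriors:
  π_1·f_1 = 0.59 × 0.1411 = 0.083249
  π_2·f_2 = 0.41 × 0.2176 = 0.089216
Denominator: 0.083249 + 0.089216 = 0.172465
P(Cluster 2 | the observation) ≈ 0.517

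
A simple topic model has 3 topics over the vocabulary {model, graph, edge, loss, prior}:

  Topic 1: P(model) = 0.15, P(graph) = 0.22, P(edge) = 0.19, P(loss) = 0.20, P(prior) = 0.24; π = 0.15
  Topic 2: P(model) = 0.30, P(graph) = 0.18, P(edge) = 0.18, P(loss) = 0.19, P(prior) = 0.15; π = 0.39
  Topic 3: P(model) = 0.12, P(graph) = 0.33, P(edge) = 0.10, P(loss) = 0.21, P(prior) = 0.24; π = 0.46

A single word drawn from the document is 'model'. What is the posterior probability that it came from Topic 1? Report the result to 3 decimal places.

0.116

P(component k | x) = P(Z=k)·f_k(x) / marginal(x), where marginal(x) = Σ_j P(Z=j)·f_j(x).
Component likelihoods at x = 'model':
  f_1 = P(model | comp) = 0.15
  f_2 = P(model | comp) = 0.30
  f_3 = P(model | comp) = 0.12
Unnormalised posteriors:
  P(Z=1)·f_1 = 0.15 × 0.15 = 0.0225
  P(Z=2)·f_2 = 0.39 × 0.3 = 0.117
  P(Z=3)·f_3 = 0.46 × 0.12 = 0.0552
Denominator: 0.0225 + 0.117 + 0.0552 = 0.1947
So the posterior for Topic 1 is 0.0225 / 0.1947 ≈ 0.116.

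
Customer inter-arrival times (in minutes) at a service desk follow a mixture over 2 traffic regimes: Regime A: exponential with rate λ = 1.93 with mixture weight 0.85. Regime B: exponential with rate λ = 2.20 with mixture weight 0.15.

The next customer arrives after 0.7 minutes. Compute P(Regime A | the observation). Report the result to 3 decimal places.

0.857

The responsibility of component k is π_k f_k(x) divided by Σ_j π_j f_j(x).
Component likelihoods at x = 0.7 minutes:
  L_A = 0.499834
  L_B = 0.471638
Weight by the priors:
  π_A·L_A = 0.85 × 0.499834 = 0.424859
  π_B·L_B = 0.15 × 0.471638 = 0.0707458
Evidence: 0.424859 + 0.0707458 = 0.495604
Responsibility of Regime A: 0.424859 / 0.495604 ≈ 0.857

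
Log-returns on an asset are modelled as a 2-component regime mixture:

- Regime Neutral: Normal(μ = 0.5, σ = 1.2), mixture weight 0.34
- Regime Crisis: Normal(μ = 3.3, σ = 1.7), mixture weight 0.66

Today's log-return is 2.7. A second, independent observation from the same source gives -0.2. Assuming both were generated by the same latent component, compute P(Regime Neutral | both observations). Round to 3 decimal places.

Apply Bayes' rule: the posterior for each component is proportional to its prior times its likelihood at x.
Since both observations come from the same component, the likelihood for component k is f_k(x₁)·f_k(x₂).
  p_Neutral = [(1/(1.2·√(2π)))·exp(−(2.7−0.5)²/(2·1.2²)) = 0.332452·exp(-1.68056) = 0.061926] × [0.280439] = 0.0173665
  p_Crisis = [(1/(1.7·√(2π)))·exp(−(2.7−3.3)²/(2·1.7²)) = 0.234672·exp(-0.06228) = 0.220502] × [0.0281856] = 0.00621497
Weight by the priors:
  w_Neutral·p_Neutral = 0.34 × 0.0173665 = 0.0059046
  w_Crisis·p_Crisis = 0.66 × 0.00621497 = 0.00410188
Evidence: 0.0059046 + 0.00410188 = 0.0100065
Responsibility of Regime Neutral: 0.0059046 / 0.0100065 ≈ 0.590

0.590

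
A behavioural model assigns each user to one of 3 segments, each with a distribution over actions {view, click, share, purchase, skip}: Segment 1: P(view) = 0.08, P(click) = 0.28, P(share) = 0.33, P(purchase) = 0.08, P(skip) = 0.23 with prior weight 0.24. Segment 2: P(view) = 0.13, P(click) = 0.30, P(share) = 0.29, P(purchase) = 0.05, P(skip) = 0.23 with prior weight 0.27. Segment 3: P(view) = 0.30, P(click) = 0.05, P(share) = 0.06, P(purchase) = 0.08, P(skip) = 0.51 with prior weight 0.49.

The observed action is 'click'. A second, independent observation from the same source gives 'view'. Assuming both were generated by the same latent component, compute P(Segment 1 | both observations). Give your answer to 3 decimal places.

0.231

Apply Bayes' rule: the posterior for each component is proportional to its prior times its likelihood at x.
Since both observations come from the same component, the likelihood for component k is f_k(x₁)·f_k(x₂).
  L_1 = [P(click | comp) = 0.28] × [0.08] = 0.0224
  L_2 = [P(click | comp) = 0.30] × [0.13] = 0.039
  L_3 = [P(click | comp) = 0.05] × [0.3] = 0.015
Multiply by the mixture weights:
  π_1·L_1 = 0.24 × 0.0224 = 0.005376
  π_2·L_2 = 0.27 × 0.039 = 0.01053
  π_3·L_3 = 0.49 × 0.015 = 0.00735
Evidence: 0.005376 + 0.01053 + 0.00735 = 0.023256
P(Segment 1 | x₁, x₂) = 0.005376 / 0.023256 ≈ 0.231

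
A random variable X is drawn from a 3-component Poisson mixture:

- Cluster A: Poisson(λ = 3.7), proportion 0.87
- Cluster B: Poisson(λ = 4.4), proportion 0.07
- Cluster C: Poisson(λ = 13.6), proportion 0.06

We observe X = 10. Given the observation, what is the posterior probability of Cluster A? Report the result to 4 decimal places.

By Bayes' theorem, P(k | x) = P(Z=k) f_k(x) / Σ_j P(Z=j) f_j(x).
Component likelihoods at x = 10:
  p_A = 0.00327616
  p_B = 0.0092017
  p_C = 0.0739982
Multiply by the mixture weights:
  P(Z=A)·p_A = 0.87 × 0.00327616 = 0.00285026
  P(Z=B)·p_B = 0.07 × 0.0092017 = 0.000644119
  P(Z=C)·p_C = 0.06 × 0.0739982 = 0.00443989
Sum: 0.00285026 + 0.000644119 + 0.00443989 = 0.00793427
So the posterior for Cluster A is 0.00285026 / 0.00793427 ≈ 0.3592.

0.3592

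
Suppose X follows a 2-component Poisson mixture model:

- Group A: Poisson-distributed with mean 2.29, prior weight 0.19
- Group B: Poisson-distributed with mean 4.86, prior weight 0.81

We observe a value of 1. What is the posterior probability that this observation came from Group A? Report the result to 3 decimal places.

0.591

Posterior ∝ prior × likelihood, so P(k | x) ∝ P(Z=k) f_k(x); normalise over all components.
Component likelihoods at x = 1:
  f_A = e^(−2.29)·2.29^1/1! = 0.2319
  f_B = e^(−4.86)·4.86^1/1! = 0.0376674
Weight by the priors:
  P(Z=A)·f_A = 0.19 × 0.2319 = 0.044061
  P(Z=B)·f_B = 0.81 × 0.0376674 = 0.0305106
Sum: 0.044061 + 0.0305106 = 0.0745716
P(Group A | x) ≈ 0.591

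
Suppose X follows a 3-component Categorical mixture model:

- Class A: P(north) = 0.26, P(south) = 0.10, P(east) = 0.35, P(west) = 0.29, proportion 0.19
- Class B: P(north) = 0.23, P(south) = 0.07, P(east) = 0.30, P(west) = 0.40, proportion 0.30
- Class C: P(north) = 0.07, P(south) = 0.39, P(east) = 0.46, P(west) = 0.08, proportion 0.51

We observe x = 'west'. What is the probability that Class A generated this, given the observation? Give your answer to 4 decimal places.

Apply Bayes' rule: the posterior for each component is proportional to its prior times its likelihood at x.
Component likelihoods at x = 'west':
  f_A = 0.29
  f_B = 0.4
  f_C = 0.08
Multiply by the mixture weights:
  w_A·f_A = 0.19 × 0.29 = 0.0551
  w_B·f_B = 0.30 × 0.4 = 0.12
  w_C·f_C = 0.51 × 0.08 = 0.0408
Sum: 0.0551 + 0.12 + 0.0408 = 0.2159
Responsibility of Class A: 0.0551 / 0.2159 ≈ 0.2552

0.2552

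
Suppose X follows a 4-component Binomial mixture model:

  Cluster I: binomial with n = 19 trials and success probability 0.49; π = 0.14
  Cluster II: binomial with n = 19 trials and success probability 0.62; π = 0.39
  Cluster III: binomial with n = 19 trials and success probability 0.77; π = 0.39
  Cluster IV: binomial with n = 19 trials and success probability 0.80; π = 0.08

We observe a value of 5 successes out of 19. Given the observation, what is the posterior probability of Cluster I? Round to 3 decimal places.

P(component k | x) = π_k·f_k(x) / marginal(x), where marginal(x) = Σ_j π_j·f_j(x).
Component likelihoods at x = 5 successes out of 19:
  L_I = 0.0264526
  L_II = 0.00139455
  L_III = 3.64879e-06
  L_IV = 6.24273e-07
Multiply by the mixture weights:
  π_I·L_I = 0.14 × 0.0264526 = 0.00370336
  π_II·L_II = 0.39 × 0.00139455 = 0.000543874
  π_III·L_III = 0.39 × 3.64879e-06 = 1.42303e-06
  π_IV·L_IV = 0.08 × 6.24273e-07 = 4.99419e-08
Marginal: 0.00370336 + 0.000543874 + 1.42303e-06 + 4.99419e-08 = 0.00424871
P(Cluster I | data) = 0.00370336 / 0.00424871 ≈ 0.872

0.872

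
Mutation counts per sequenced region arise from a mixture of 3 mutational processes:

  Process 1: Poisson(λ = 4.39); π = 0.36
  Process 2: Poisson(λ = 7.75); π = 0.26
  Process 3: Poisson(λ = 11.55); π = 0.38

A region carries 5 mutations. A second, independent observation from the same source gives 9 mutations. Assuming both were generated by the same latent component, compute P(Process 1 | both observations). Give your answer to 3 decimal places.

0.252

By Bayes' theorem, P(k | x) = w_k f_k(x) / Σ_j w_j f_j(x).
Since both observations come from the same component, the likelihood for component k is f_k(x₁)·f_k(x₂).
  L_1 = [0.168496] × [0.020695] = 0.00348701
  L_2 = [0.100356] × [0.119721] = 0.0120148
  L_3 = [0.0165055] × [0.0971345] = 0.00160325
Unnormalised posteriors:
  w_1·L_1 = 0.36 × 0.00348701 = 0.00125532
  w_2·L_2 = 0.26 × 0.0120148 = 0.00312384
  w_3·L_3 = 0.38 × 0.00160325 = 0.000609235
Evidence: 0.00125532 + 0.00312384 + 0.000609235 = 0.0049884
Responsibility of Process 1: 0.00125532 / 0.0049884 ≈ 0.252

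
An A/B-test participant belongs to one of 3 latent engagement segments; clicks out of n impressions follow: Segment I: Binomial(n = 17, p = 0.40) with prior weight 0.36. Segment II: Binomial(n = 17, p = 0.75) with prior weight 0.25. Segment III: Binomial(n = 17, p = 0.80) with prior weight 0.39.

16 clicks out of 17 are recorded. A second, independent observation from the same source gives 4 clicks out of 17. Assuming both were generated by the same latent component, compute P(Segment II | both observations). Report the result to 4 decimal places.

By Bayes' theorem, P(k | x) = π_k f_k(x) / Σ_j π_j f_j(x).
Since both observations come from the same component, the likelihood for component k is f_k(x₁)·f_k(x₂).
  p_I = [4.38087e-06] × [0.0795762] = 3.48613e-07
  p_II = [0.042596] × [1.12213e-05] = 4.77982e-07
  p_III = [0.0957015] × [7.98595e-07] = 7.64268e-08
Unnormalised posteriors:
  π_I·p_I = 0.36 × 3.48613e-07 = 1.25501e-07
  π_II·p_II = 0.25 × 4.77982e-07 = 1.19495e-07
  π_III·p_III = 0.39 × 7.64268e-08 = 2.98064e-08
Denominator: 1.25501e-07 + 1.19495e-07 + 2.98064e-08 = 2.74802e-07
P(Segment II | x) ≈ 0.4348

0.4348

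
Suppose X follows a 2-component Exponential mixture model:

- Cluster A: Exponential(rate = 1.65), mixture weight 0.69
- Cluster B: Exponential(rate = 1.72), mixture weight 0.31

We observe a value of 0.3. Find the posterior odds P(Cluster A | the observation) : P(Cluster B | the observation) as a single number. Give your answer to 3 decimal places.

2.181

Since P(k|x) ∝ w_k f_k(x), the posterior odds are w_i f_i(x) / (w_j f_j(x)).
Evaluate each component's likelihood at the observed value:
  f_A = 1.00579
  f_B = 1.02667
Odds = (0.69/0.31) × (1.00579/1.02667) = 2.22581 × 0.979661 ≈ 2.181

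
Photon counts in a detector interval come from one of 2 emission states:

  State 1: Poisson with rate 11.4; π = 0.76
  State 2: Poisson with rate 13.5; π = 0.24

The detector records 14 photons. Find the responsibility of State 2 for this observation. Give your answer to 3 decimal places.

By Bayes' theorem, P(k | x) = P(Z=k) f_k(x) / Σ_j P(Z=j) f_j(x).
Poisson probabilities:
  L_1 = e^(−11.4)·11.4^14/14! = 0.0804086
  L_2 = e^(−13.5)·13.5^14/14! = 0.105024
Unnormalised posteriors:
  P(Z=1)·L_1 = 0.76 × 0.0804086 = 0.0611105
  P(Z=2)·L_2 = 0.24 × 0.105024 = 0.0252058
Normaliser: 0.0611105 + 0.0252058 = 0.0863163
Responsibility of State 2: 0.0252058 / 0.0863163 ≈ 0.292

0.292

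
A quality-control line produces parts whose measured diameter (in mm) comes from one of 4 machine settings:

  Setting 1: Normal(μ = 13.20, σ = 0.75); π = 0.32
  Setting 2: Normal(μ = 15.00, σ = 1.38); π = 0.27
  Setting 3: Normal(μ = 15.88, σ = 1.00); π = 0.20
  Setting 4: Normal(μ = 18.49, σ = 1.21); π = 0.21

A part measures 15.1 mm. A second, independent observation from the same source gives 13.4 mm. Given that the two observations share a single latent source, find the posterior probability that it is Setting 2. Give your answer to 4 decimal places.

Posterior ∝ prior × likelihood, so P(k | x) ∝ π_k f_k(x); normalise over all components.
Since both observations come from the same component, the likelihood for component k is f_k(x₁)·f_k(x₂).
  p_1 = [(1/(0.75·√(2π)))·exp(−(15.1−13.20)²/(2·0.75²)) = 0.531923·exp(-3.20889) = 0.0214905] × [0.513342] = 0.011032
  p_2 = [(1/(1.38·√(2π)))·exp(−(15.1−15.00)²/(2·1.38²)) = 0.289089·exp(-0.00263) = 0.288331] × [0.147615] = 0.0425618
  p_3 = [(1/(1.00·√(2π)))·exp(−(15.1−15.88)²/(2·1.00²)) = 0.398942·exp(-0.30420) = 0.294305] × [0.0184233] = 0.00542207
  p_4 = [(1/(1.21·√(2π)))·exp(−(15.1−18.49)²/(2·1.21²)) = 0.329704·exp(-3.92463) = 0.00651148] × [4.73782e-05] = 3.08502e-07
Prior × likelihood for each component:
  π_1·p_1 = 0.32 × 0.011032 = 0.00353023
  π_2·p_2 = 0.27 × 0.0425618 = 0.0114917
  π_3·p_3 = 0.20 × 0.00542207 = 0.00108441
  π_4·p_4 = 0.21 × 3.08502e-07 = 6.47854e-08
Sum: 0.00353023 + 0.0114917 + 0.00108441 + 6.47854e-08 = 0.0161064
P(Setting 2 | x₁, x₂) = 0.0114917 / 0.0161064 ≈ 0.7135

0.7135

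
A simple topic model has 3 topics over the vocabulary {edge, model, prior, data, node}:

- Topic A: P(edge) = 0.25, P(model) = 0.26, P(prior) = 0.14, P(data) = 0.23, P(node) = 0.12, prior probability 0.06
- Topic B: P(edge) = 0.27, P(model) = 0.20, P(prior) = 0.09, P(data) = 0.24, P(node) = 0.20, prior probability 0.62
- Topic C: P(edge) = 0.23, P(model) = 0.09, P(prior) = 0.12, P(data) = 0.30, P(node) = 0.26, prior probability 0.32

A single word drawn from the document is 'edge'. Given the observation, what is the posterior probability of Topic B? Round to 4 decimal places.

By Bayes' theorem, P(k | x) = π_k f_k(x) / Σ_j π_j f_j(x).
Evaluate each component's likelihood at the observed value:
  f_A = P(edge | comp) = 0.25
  f_B = P(edge | comp) = 0.27
  f_C = P(edge | comp) = 0.23
Prior × likelihood for each component:
  π_A·f_A = 0.06 × 0.25 = 0.015
  π_B·f_B = 0.62 × 0.27 = 0.1674
  π_C·f_C = 0.32 × 0.23 = 0.0736
Sum: 0.015 + 0.1674 + 0.0736 = 0.256
P(Topic B | 'edge') ≈ 0.6539

0.6539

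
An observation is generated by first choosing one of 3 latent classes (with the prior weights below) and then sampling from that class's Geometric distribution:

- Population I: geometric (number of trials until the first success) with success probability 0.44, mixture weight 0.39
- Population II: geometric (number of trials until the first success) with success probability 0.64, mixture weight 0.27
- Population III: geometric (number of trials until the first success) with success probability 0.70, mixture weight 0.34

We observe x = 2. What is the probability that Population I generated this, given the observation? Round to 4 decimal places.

0.4183

Posterior ∝ prior × likelihood, so P(k | x) ∝ w_k f_k(x); normalise over all components.
Evaluate each component's likelihood at the observed value:
  f_I = 0.44·(1−0.44)^1 = 0.44·0.56 = 0.2464
  f_II = 0.64·(1−0.64)^1 = 0.64·0.36 = 0.2304
  f_III = 0.70·(1−0.70)^1 = 0.70·0.3 = 0.21
Multiply by the mixture weights:
  w_I·f_I = 0.39 × 0.2464 = 0.096096
  w_II·f_II = 0.27 × 0.2304 = 0.062208
  w_III·f_III = 0.34 × 0.21 = 0.0714
Denominator: 0.096096 + 0.062208 + 0.0714 = 0.229704
So the posterior for Population I is 0.096096 / 0.229704 ≈ 0.4183.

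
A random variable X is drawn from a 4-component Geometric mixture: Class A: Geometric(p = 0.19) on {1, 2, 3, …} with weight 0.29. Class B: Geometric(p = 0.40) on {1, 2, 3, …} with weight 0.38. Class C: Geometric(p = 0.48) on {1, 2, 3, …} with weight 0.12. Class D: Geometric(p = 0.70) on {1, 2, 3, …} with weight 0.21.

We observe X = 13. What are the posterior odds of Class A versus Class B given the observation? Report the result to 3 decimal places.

Only the two components matter; the odds are (π_i f_i(x)) / (π_j f_j(x)).
Component likelihoods at x = 13:
  f_A = 0.0151556
  f_B = 0.000870713
  f_C = 0.000187621
  f_D = 3.72009e-07
0.00439513 / 0.000330871 ≈ 13.284

13.284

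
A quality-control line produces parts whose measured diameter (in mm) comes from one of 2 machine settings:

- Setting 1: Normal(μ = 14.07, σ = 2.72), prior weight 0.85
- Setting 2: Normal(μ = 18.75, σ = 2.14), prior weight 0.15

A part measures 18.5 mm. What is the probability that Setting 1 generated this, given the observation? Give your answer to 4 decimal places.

0.5437

By Bayes' theorem, P(k | x) = w_k f_k(x) / Σ_j w_j f_j(x).
Evaluate each component's likelihood at the observed value:
  f_1 = 0.0389349
  f_2 = 0.185154
Prior × likelihood for each component:
  w_1·f_1 = 0.85 × 0.0389349 = 0.0330947
  w_2·f_2 = 0.15 × 0.185154 = 0.0277731
Marginal: 0.0330947 + 0.0277731 = 0.0608678
P(Setting 1 | data) = 0.0330947 / 0.0608678 ≈ 0.5437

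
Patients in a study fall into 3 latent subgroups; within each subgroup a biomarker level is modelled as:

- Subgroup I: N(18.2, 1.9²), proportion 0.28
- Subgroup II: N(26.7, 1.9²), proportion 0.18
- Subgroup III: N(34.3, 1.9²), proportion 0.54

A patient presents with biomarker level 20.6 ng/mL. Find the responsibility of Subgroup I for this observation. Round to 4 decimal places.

0.9918

The responsibility of component k is w_k f_k(x) divided by Σ_j w_j f_j(x).
Evaluate each component's likelihood at the observed value:
  L_I = 0.0945547
  L_II = 0.00121315
  L_III = 1.07722e-12
Multiply by the mixture weights:
  w_I·L_I = 0.28 × 0.0945547 = 0.0264753
  w_II·L_II = 0.18 × 0.00121315 = 0.000218368
  w_III·L_III = 0.54 × 1.07722e-12 = 5.81699e-13
Evidence: 0.0264753 + 0.000218368 + 5.81699e-13 = 0.0266937
P(Subgroup I | the observation) = 0.0264753 / 0.0266937 ≈ 0.9918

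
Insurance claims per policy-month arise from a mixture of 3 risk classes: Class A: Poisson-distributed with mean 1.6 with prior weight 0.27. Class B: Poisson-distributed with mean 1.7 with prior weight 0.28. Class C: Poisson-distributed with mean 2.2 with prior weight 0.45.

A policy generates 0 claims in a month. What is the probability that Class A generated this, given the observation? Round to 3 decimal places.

0.351

P(component k | x) = π_k·f_k(x) / marginal(x), where marginal(x) = Σ_j π_j·f_j(x).
Poisson probabilities:
  p_A = e^(−1.6)·1.6^0/0! = 0.201897
  p_B = e^(−1.7)·1.7^0/0! = 0.182684
  p_C = e^(−2.2)·2.2^0/0! = 0.110803
Unnormalised posteriors:
  π_A·p_A = 0.27 × 0.201897 = 0.0545121
  π_B·p_B = 0.28 × 0.182684 = 0.0511514
  π_C·p_C = 0.45 × 0.110803 = 0.0498614
Marginal: 0.0545121 + 0.0511514 + 0.0498614 = 0.155525
P(Class A | 0 claims) = 0.0545121 / 0.155525 ≈ 0.351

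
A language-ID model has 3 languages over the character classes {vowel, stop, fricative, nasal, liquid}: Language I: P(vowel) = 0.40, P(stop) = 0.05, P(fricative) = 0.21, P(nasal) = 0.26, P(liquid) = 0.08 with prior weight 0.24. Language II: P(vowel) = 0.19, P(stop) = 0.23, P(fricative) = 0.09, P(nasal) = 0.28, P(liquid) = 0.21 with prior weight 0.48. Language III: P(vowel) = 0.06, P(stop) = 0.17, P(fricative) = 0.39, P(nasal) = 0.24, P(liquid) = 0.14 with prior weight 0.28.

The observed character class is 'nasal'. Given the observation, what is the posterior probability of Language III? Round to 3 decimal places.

P(component k | x) = π_k·f_k(x) / marginal(x), where marginal(x) = Σ_j π_j·f_j(x).
Evaluate each component's likelihood at the observed value:
  L_I = 0.26
  L_II = 0.28
  L_III = 0.24
Unnormalised posteriors:
  π_I·L_I = 0.24 × 0.26 = 0.0624
  π_II·L_II = 0.48 × 0.28 = 0.1344
  π_III·L_III = 0.28 × 0.24 = 0.0672
Marginal: 0.0624 + 0.1344 + 0.0672 = 0.264
P(Language III | the observation) ≈ 0.255

0.255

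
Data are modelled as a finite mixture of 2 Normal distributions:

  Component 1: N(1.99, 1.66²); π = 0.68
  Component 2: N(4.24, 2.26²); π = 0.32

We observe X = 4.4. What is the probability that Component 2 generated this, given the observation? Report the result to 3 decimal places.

0.497

P(component k | x) = π_k·f_k(x) / marginal(x), where marginal(x) = Σ_j π_j·f_j(x).
Component likelihoods at x = 4.4:
  p_1 = (1/(1.66·√(2π)))·exp(−(4.4−1.99)²/(2·1.66²)) = 0.240327·exp(-1.05387) = 0.0837744
  p_2 = (1/(2.26·√(2π)))·exp(−(4.4−4.24)²/(2·2.26²)) = 0.176523·exp(-0.00251) = 0.176081
Unnormalised posteriors:
  π_1·p_1 = 0.68 × 0.0837744 = 0.0569666
  π_2·p_2 = 0.32 × 0.176081 = 0.056346
Normaliser: 0.0569666 + 0.056346 = 0.113313
P(Component 2 | data) ≈ 0.497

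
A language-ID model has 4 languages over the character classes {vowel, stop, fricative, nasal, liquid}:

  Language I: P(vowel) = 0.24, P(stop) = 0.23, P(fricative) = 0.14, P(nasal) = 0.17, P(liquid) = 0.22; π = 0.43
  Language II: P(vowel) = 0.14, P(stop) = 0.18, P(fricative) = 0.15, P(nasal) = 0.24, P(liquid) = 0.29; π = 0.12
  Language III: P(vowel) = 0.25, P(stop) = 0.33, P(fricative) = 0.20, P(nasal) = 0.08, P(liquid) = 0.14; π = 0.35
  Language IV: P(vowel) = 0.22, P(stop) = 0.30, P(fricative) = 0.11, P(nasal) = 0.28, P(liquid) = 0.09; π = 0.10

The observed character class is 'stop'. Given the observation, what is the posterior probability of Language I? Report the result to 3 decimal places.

0.372

Apply Bayes' rule: the posterior for each component is proportional to its prior times its likelihood at x.
Categorical probabilities:
  p_I = P(stop | comp) = 0.23
  p_II = P(stop | comp) = 0.18
  p_III = P(stop | comp) = 0.33
  p_IV = P(stop | comp) = 0.30
Multiply by the mixture weights:
  π_I·p_I = 0.43 × 0.23 = 0.0989
  π_II·p_II = 0.12 × 0.18 = 0.0216
  π_III·p_III = 0.35 × 0.33 = 0.1155
  π_IV·p_IV = 0.10 × 0.3 = 0.03
Evidence: 0.0989 + 0.0216 + 0.1155 + 0.03 = 0.266
P(Language I | x) = 0.0989 / 0.266 ≈ 0.372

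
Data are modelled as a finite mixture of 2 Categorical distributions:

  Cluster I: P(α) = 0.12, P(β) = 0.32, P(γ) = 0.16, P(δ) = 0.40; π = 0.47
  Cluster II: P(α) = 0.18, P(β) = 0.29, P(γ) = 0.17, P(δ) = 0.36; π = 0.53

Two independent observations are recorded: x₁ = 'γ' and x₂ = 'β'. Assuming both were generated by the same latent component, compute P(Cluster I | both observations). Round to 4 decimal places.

0.4794

Apply Bayes' rule: the posterior for each component is proportional to its prior times its likelihood at x.
Since both observations come from the same component, the likelihood for component k is f_k(x₁)·f_k(x₂).
  p_I = [0.16] × [0.32] = 0.0512
  p_II = [0.17] × [0.29] = 0.0493
Multiply by the mixture weights:
  π_I·p_I = 0.47 × 0.0512 = 0.024064
  π_II·p_II = 0.53 × 0.0493 = 0.026129
Denominator: 0.024064 + 0.026129 = 0.050193
P(Cluster I | x₁, x₂) = 0.024064 / 0.050193 ≈ 0.4794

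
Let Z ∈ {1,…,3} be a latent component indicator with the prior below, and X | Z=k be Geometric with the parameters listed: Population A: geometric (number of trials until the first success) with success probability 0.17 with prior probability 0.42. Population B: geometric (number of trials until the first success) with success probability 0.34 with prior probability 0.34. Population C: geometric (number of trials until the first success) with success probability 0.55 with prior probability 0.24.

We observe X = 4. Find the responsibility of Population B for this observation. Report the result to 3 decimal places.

The responsibility of component k is P(Z=k) f_k(x) divided by Σ_j P(Z=j) f_j(x).
Geometric probabilities:
  f_A = 0.17·(1−0.17)^3 = 0.17·0.571787 = 0.0972038
  f_B = 0.34·(1−0.34)^3 = 0.34·0.287496 = 0.0977486
  f_C = 0.55·(1−0.55)^3 = 0.55·0.091125 = 0.0501187
Prior × likelihood for each component:
  P(Z=A)·f_A = 0.42 × 0.0972038 = 0.0408256
  P(Z=B)·f_B = 0.34 × 0.0977486 = 0.0332345
  P(Z=C)·f_C = 0.24 × 0.0501187 = 0.0120285
Evidence: 0.0408256 + 0.0332345 + 0.0120285 = 0.0860886
P(Population B | the observation) = 0.0332345 / 0.0860886 ≈ 0.386

0.386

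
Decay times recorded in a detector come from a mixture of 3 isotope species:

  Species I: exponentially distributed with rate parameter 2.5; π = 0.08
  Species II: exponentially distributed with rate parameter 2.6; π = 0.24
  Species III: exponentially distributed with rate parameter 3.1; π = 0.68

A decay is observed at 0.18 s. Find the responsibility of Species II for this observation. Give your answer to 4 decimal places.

Posterior ∝ prior × likelihood, so P(k | x) ∝ π_k f_k(x); normalise over all components.
Component likelihoods at x = 0.18 s:
  L_I = 2.5·e^(−2.5·0.18) = 2.5·e^(−0.4500) = 1.59407
  L_II = 2.6·e^(−2.6·0.18) = 2.6·e^(−0.4680) = 1.62826
  L_III = 3.1·e^(−3.1·0.18) = 3.1·e^(−0.5580) = 1.77429
Prior × likelihood for each component:
  π_I·L_I = 0.08 × 1.59407 = 0.127526
  π_II·L_II = 0.24 × 1.62826 = 0.390782
  π_III·L_III = 0.68 × 1.77429 = 1.20652
Normaliser: 0.127526 + 0.390782 + 1.20652 = 1.72483
Responsibility of Species II: 0.390782 / 1.72483 ≈ 0.2266

0.2266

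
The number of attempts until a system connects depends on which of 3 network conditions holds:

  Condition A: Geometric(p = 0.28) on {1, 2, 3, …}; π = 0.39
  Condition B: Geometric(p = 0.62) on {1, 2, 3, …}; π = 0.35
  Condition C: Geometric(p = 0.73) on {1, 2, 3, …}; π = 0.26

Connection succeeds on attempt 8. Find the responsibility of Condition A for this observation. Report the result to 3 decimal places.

Apply Bayes' rule: the posterior for each component is proportional to its prior times its likelihood at x.
Component likelihoods at x = 8:
  p_A = 0.0280857
  p_B = 0.000709377
  p_C = 7.63606e-05
Prior × likelihood for each component:
  P(Z=A)·p_A = 0.39 × 0.0280857 = 0.0109534
  P(Z=B)·p_B = 0.35 × 0.000709377 = 0.000248282
  P(Z=C)·p_C = 0.26 × 7.63606e-05 = 1.98538e-05
Normaliser: 0.0109534 + 0.000248282 + 1.98538e-05 = 0.0112216
P(Condition A | 8) ≈ 0.976

0.976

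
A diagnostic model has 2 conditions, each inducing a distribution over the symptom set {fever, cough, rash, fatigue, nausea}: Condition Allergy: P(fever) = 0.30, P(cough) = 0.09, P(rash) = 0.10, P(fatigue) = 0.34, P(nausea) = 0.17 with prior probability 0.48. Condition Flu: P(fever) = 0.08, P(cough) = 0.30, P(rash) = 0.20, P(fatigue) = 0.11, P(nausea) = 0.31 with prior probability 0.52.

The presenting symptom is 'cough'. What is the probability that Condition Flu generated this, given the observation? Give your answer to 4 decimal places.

0.7831

The responsibility of component k is w_k f_k(x) divided by Σ_j w_j f_j(x).
Evaluate each component's likelihood at the observed value:
  f_Allergy = 0.09
  f_Flu = 0.3
Weight by the priors:
  w_Allergy·f_Allergy = 0.48 × 0.09 = 0.0432
  w_Flu·f_Flu = 0.52 × 0.3 = 0.156
Evidence: 0.0432 + 0.156 = 0.1992
Responsibility of Condition Flu: 0.156 / 0.1992 ≈ 0.7831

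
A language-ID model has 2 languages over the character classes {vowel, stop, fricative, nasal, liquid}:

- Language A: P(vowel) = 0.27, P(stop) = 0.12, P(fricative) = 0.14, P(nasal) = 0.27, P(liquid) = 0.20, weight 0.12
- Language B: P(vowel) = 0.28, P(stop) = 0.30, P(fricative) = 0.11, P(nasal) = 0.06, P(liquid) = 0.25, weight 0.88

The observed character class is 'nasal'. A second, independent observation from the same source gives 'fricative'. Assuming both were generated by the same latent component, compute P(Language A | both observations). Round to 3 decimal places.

0.439

P(component k | x) = π_k·f_k(x) / marginal(x), where marginal(x) = Σ_j π_j·f_j(x).
Since both observations come from the same component, the likelihood for component k is f_k(x₁)·f_k(x₂).
  L_A = [0.27] × [0.14] = 0.0378
  L_B = [0.06] × [0.11] = 0.0066
Prior × likelihood for each component:
  π_A·L_A = 0.12 × 0.0378 = 0.004536
  π_B·L_B = 0.88 × 0.0066 = 0.005808
Sum: 0.004536 + 0.005808 = 0.010344
P(Language A | x₁, x₂) ≈ 0.439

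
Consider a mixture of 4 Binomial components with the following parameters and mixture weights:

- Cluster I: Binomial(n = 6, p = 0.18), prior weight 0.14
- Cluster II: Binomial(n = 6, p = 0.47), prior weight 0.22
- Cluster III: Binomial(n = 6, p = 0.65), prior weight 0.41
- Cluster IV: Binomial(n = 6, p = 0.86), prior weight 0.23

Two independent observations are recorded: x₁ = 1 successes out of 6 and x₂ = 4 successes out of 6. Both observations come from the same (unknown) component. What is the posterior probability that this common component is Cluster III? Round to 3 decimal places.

Apply Bayes' rule: the posterior for each component is proportional to its prior times its likelihood at x.
Since both observations come from the same component, the likelihood for component k is f_k(x₁)·f_k(x₂).
  f_I = [0.400399] × [0.0105879] = 0.00423938
  f_II = [0.117931] × [0.205605] = 0.0242473
  f_III = [0.0204835] × [0.328005] = 0.00671871
  f_IV = [0.000277517] × [0.16082] = 4.46304e-05
Multiply by the mixture weights:
  π_I·f_I = 0.14 × 0.00423938 = 0.000593513
  π_II·f_II = 0.22 × 0.0242473 = 0.0053344
  π_III·f_III = 0.41 × 0.00671871 = 0.00275467
  π_IV·f_IV = 0.23 × 4.46304e-05 = 1.0265e-05
Evidence: 0.000593513 + 0.0053344 + 0.00275467 + 1.0265e-05 = 0.00869285
Responsibility of Cluster III: 0.00275467 / 0.00869285 ≈ 0.317

0.317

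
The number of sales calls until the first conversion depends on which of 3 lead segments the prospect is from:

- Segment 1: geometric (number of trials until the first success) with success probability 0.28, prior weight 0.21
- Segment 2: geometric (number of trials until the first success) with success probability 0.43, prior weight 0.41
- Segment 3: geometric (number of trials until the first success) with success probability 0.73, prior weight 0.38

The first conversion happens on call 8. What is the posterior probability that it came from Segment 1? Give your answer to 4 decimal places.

0.6292

The responsibility of component k is π_k f_k(x) divided by Σ_j π_j f_j(x).
Evaluate each component's likelihood at the observed value:
  p_1 = 0.0280857
  p_2 = 0.00840606
  p_3 = 7.63606e-05
Unnormalised posteriors:
  π_1·p_1 = 0.21 × 0.0280857 = 0.005898
  π_2·p_2 = 0.41 × 0.00840606 = 0.00344648
  π_3·p_3 = 0.38 × 7.63606e-05 = 2.9017e-05
Sum: 0.005898 + 0.00344648 + 2.9017e-05 = 0.0093735
Responsibility of Segment 1: 0.005898 / 0.0093735 ≈ 0.6292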